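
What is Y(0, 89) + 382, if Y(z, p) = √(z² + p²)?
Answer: 471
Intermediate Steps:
Y(z, p) = √(p² + z²)
Y(0, 89) + 382 = √(89² + 0²) + 382 = √(7921 + 0) + 382 = √7921 + 382 = 89 + 382 = 471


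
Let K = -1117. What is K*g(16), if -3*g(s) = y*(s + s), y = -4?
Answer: -142976/3 ≈ -47659.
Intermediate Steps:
g(s) = 8*s/3 (g(s) = -(-4)*(s + s)/3 = -(-4)*2*s/3 = -(-8)*s/3 = 8*s/3)
K*g(16) = -8936*16/3 = -1117*128/3 = -142976/3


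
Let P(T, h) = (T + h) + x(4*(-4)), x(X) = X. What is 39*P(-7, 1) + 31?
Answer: -827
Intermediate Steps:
P(T, h) = -16 + T + h (P(T, h) = (T + h) + 4*(-4) = (T + h) - 16 = -16 + T + h)
39*P(-7, 1) + 31 = 39*(-16 - 7 + 1) + 31 = 39*(-22) + 31 = -858 + 31 = -827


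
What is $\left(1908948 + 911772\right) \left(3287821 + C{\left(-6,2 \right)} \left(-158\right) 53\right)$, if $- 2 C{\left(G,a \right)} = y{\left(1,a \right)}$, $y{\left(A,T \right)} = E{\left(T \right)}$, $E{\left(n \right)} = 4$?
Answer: $9321263869680$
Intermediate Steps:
$y{\left(A,T \right)} = 4$
$C{\left(G,a \right)} = -2$ ($C{\left(G,a \right)} = \left(- \frac{1}{2}\right) 4 = -2$)
$\left(1908948 + 911772\right) \left(3287821 + C{\left(-6,2 \right)} \left(-158\right) 53\right) = \left(1908948 + 911772\right) \left(3287821 + \left(-2\right) \left(-158\right) 53\right) = 2820720 \left(3287821 + 316 \cdot 53\right) = 2820720 \left(3287821 + 16748\right) = 2820720 \cdot 3304569 = 9321263869680$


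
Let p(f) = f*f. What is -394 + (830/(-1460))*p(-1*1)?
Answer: -57607/146 ≈ -394.57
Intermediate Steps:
p(f) = f**2
-394 + (830/(-1460))*p(-1*1) = -394 + (830/(-1460))*(-1*1)**2 = -394 + (830*(-1/1460))*(-1)**2 = -394 - 83/146*1 = -394 - 83/146 = -57607/146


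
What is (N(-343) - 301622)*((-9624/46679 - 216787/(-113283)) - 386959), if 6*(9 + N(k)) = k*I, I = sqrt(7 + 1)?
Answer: 617199115284708145442/5287937157 + 701848604893578226*sqrt(2)/15863811471 ≈ 1.1678e+11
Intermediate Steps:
I = 2*sqrt(2) (I = sqrt(8) = 2*sqrt(2) ≈ 2.8284)
N(k) = -9 + k*sqrt(2)/3 (N(k) = -9 + (k*(2*sqrt(2)))/6 = -9 + (2*k*sqrt(2))/6 = -9 + k*sqrt(2)/3)
(N(-343) - 301622)*((-9624/46679 - 216787/(-113283)) - 386959) = ((-9 + (1/3)*(-343)*sqrt(2)) - 301622)*((-9624/46679 - 216787/(-113283)) - 386959) = ((-9 - 343*sqrt(2)/3) - 301622)*((-9624*1/46679 - 216787*(-1/113283)) - 386959) = (-301631 - 343*sqrt(2)/3)*((-9624/46679 + 216787/113283) - 386959) = (-301631 - 343*sqrt(2)/3)*(9029164781/5287937157 - 386959) = (-301631 - 343*sqrt(2)/3)*(-2046205845170782/5287937157) = 617199115284708145442/5287937157 + 701848604893578226*sqrt(2)/15863811471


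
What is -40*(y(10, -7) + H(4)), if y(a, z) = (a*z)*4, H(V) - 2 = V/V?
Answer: 11080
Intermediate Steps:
H(V) = 3 (H(V) = 2 + V/V = 2 + 1 = 3)
y(a, z) = 4*a*z
-40*(y(10, -7) + H(4)) = -40*(4*10*(-7) + 3) = -40*(-280 + 3) = -40*(-277) = 11080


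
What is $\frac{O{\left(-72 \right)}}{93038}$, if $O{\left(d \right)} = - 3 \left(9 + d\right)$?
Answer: $\frac{189}{93038} \approx 0.0020314$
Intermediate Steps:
$O{\left(d \right)} = -27 - 3 d$
$\frac{O{\left(-72 \right)}}{93038} = \frac{-27 - -216}{93038} = \left(-27 + 216\right) \frac{1}{93038} = 189 \cdot \frac{1}{93038} = \frac{189}{93038}$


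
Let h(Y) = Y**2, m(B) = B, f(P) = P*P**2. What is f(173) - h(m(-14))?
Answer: 5177521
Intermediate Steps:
f(P) = P**3
f(173) - h(m(-14)) = 173**3 - 1*(-14)**2 = 5177717 - 1*196 = 5177717 - 196 = 5177521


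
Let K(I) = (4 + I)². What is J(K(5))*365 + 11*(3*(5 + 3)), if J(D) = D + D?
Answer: 59394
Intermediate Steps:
J(D) = 2*D
J(K(5))*365 + 11*(3*(5 + 3)) = (2*(4 + 5)²)*365 + 11*(3*(5 + 3)) = (2*9²)*365 + 11*(3*8) = (2*81)*365 + 11*24 = 162*365 + 264 = 59130 + 264 = 59394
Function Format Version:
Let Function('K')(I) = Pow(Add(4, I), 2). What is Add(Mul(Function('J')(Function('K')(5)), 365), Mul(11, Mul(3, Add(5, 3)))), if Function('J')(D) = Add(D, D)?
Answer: 59394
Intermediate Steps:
Function('J')(D) = Mul(2, D)
Add(Mul(Function('J')(Function('K')(5)), 365), Mul(11, Mul(3, Add(5, 3)))) = Add(Mul(Mul(2, Pow(Add(4, 5), 2)), 365), Mul(11, Mul(3, Add(5, 3)))) = Add(Mul(Mul(2, Pow(9, 2)), 365), Mul(11, Mul(3, 8))) = Add(Mul(Mul(2, 81), 365), Mul(11, 24)) = Add(Mul(162, 365), 264) = Add(59130, 264) = 59394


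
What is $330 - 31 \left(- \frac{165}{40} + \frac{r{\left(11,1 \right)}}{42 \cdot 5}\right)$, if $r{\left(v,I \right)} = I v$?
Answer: $\frac{383251}{840} \approx 456.25$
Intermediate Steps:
$330 - 31 \left(- \frac{165}{40} + \frac{r{\left(11,1 \right)}}{42 \cdot 5}\right) = 330 - 31 \left(- \frac{165}{40} + \frac{1 \cdot 11}{42 \cdot 5}\right) = 330 - 31 \left(\left(-165\right) \frac{1}{40} + \frac{11}{210}\right) = 330 - 31 \left(- \frac{33}{8} + 11 \cdot \frac{1}{210}\right) = 330 - 31 \left(- \frac{33}{8} + \frac{11}{210}\right) = 330 - - \frac{106051}{840} = 330 + \frac{106051}{840} = \frac{383251}{840}$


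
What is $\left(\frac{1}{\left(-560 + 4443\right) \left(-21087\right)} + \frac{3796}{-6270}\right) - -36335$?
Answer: $\frac{282633555560404}{7778677995} \approx 36334.0$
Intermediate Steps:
$\left(\frac{1}{\left(-560 + 4443\right) \left(-21087\right)} + \frac{3796}{-6270}\right) - -36335 = \left(\frac{1}{3883} \left(- \frac{1}{21087}\right) + 3796 \left(- \frac{1}{6270}\right)\right) + 36335 = \left(\frac{1}{3883} \left(- \frac{1}{21087}\right) - \frac{1898}{3135}\right) + 36335 = \left(- \frac{1}{81880821} - \frac{1898}{3135}\right) + 36335 = - \frac{4709387921}{7778677995} + 36335 = \frac{282633555560404}{7778677995}$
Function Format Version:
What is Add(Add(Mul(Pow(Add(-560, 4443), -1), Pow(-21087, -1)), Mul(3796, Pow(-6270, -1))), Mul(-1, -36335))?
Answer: Rational(282633555560404, 7778677995) ≈ 36334.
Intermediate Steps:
Add(Add(Mul(Pow(Add(-560, 4443), -1), Pow(-21087, -1)), Mul(3796, Pow(-6270, -1))), Mul(-1, -36335)) = Add(Add(Mul(Pow(3883, -1), Rational(-1, 21087)), Mul(3796, Rational(-1, 6270))), 36335) = Add(Add(Mul(Rational(1, 3883), Rational(-1, 21087)), Rational(-1898, 3135)), 36335) = Add(Add(Rational(-1, 81880821), Rational(-1898, 3135)), 36335) = Add(Rational(-4709387921, 7778677995), 36335) = Rational(282633555560404, 7778677995)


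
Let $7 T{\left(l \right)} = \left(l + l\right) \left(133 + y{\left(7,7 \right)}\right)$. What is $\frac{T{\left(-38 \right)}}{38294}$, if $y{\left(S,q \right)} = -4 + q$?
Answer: $- \frac{5168}{134029} \approx -0.038559$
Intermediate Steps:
$T{\left(l \right)} = \frac{272 l}{7}$ ($T{\left(l \right)} = \frac{\left(l + l\right) \left(133 + \left(-4 + 7\right)\right)}{7} = \frac{2 l \left(133 + 3\right)}{7} = \frac{2 l 136}{7} = \frac{272 l}{7}$)
$\frac{T{\left(-38 \right)}}{38294} = \frac{\frac{272}{7} \left(-38\right)}{38294} = \left(- \frac{10336}{7}\right) \frac{1}{38294} = - \frac{5168}{134029}$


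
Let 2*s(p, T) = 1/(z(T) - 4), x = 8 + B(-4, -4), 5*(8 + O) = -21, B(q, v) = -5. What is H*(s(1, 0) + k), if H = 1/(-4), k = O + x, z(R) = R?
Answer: 373/160 ≈ 2.3312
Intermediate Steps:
O = -61/5 (O = -8 + (⅕)*(-21) = -8 - 21/5 = -61/5 ≈ -12.200)
x = 3 (x = 8 - 5 = 3)
s(p, T) = 1/(2*(-4 + T)) (s(p, T) = 1/(2*(T - 4)) = 1/(2*(-4 + T)))
k = -46/5 (k = -61/5 + 3 = -46/5 ≈ -9.2000)
H = -¼ ≈ -0.25000
H*(s(1, 0) + k) = -(1/(2*(-4 + 0)) - 46/5)/4 = -((½)/(-4) - 46/5)/4 = -((½)*(-¼) - 46/5)/4 = -(-⅛ - 46/5)/4 = -¼*(-373/40) = 373/160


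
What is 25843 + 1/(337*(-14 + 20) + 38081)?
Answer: 1036381830/40103 ≈ 25843.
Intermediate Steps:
25843 + 1/(337*(-14 + 20) + 38081) = 25843 + 1/(337*6 + 38081) = 25843 + 1/(2022 + 38081) = 25843 + 1/40103 = 1036381830/40103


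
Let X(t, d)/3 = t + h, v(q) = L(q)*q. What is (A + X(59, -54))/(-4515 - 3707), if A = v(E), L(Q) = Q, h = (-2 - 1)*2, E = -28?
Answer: -943/8222 ≈ -0.11469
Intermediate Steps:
h = -6 (h = -3*2 = -6)
v(q) = q**2 (v(q) = q*q = q**2)
A = 784 (A = (-28)**2 = 784)
X(t, d) = -18 + 3*t (X(t, d) = 3*(t - 6) = 3*(-6 + t) = -18 + 3*t)
(A + X(59, -54))/(-4515 - 3707) = (784 + (-18 + 3*59))/(-4515 - 3707) = (784 + (-18 + 177))/(-8222) = (784 + 159)*(-1/8222) = 943*(-1/8222) = -943/8222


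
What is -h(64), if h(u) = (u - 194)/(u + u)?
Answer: 65/64 ≈ 1.0156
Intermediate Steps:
h(u) = (-194 + u)/(2*u) (h(u) = (-194 + u)/((2*u)) = (-194 + u)*(1/(2*u)) = (-194 + u)/(2*u))
-h(64) = -(-194 + 64)/(2*64) = -(-130)/(2*64) = -1*(-65/64) = 65/64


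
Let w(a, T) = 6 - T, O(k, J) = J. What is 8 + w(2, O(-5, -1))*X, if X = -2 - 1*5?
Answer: -41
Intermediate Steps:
X = -7 (X = -2 - 5 = -7)
8 + w(2, O(-5, -1))*X = 8 + (6 - 1*(-1))*(-7) = 8 + (6 + 1)*(-7) = 8 + 7*(-7) = 8 - 49 = -41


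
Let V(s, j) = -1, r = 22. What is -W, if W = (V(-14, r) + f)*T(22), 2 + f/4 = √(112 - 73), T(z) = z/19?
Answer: 198/19 - 88*√39/19 ≈ -18.503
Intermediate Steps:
T(z) = z/19 (T(z) = z*(1/19) = z/19)
f = -8 + 4*√39 (f = -8 + 4*√(112 - 73) = -8 + 4*√39 ≈ 16.980)
W = -198/19 + 88*√39/19 (W = (-1 + (-8 + 4*√39))*((1/19)*22) = (-9 + 4*√39)*(22/19) = -198/19 + 88*√39/19 ≈ 18.503)
-W = -(-198/19 + 88*√39/19) = 198/19 - 88*√39/19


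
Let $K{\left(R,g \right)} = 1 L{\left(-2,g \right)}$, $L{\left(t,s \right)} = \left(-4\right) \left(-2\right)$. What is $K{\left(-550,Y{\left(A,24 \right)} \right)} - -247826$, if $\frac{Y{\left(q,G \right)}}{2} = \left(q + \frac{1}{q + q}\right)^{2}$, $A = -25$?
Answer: $247834$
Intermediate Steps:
$L{\left(t,s \right)} = 8$
$Y{\left(q,G \right)} = 2 \left(q + \frac{1}{2 q}\right)^{2}$ ($Y{\left(q,G \right)} = 2 \left(q + \frac{1}{q + q}\right)^{2} = 2 \left(q + \frac{1}{2 q}\right)^{2}$)
$K{\left(R,g \right)} = 8$ ($K{\left(R,g \right)} = 1 \cdot 8 = 8$)
$K{\left(-550,Y{\left(A,24 \right)} \right)} - -247826 = 8 - -247826 = 8 + 247826 = 247834$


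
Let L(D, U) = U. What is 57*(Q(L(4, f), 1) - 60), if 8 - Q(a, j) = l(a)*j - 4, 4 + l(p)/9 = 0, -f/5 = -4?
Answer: -684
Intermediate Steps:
f = 20 (f = -5*(-4) = 20)
l(p) = -36 (l(p) = -36 + 9*0 = -36 + 0 = -36)
Q(a, j) = 12 + 36*j (Q(a, j) = 8 - (-36*j - 4) = 8 - (-4 - 36*j) = 8 + (4 + 36*j) = 12 + 36*j)
57*(Q(L(4, f), 1) - 60) = 57*((12 + 36*1) - 60) = 57*((12 + 36) - 60) = 57*(48 - 60) = 57*(-12) = -684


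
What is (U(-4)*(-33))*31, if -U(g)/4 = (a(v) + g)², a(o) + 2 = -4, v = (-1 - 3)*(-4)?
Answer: 409200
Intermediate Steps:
v = 16 (v = -4*(-4) = 16)
a(o) = -6 (a(o) = -2 - 4 = -6)
U(g) = -4*(-6 + g)²
(U(-4)*(-33))*31 = (-4*(-6 - 4)²*(-33))*31 = (-4*(-10)²*(-33))*31 = (-4*100*(-33))*31 = -400*(-33)*31 = 13200*31 = 409200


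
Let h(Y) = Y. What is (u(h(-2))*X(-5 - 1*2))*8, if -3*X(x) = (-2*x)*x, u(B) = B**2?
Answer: 3136/3 ≈ 1045.3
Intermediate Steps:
X(x) = 2*x**2/3 (X(x) = -(-2*x)*x/3 = -(-2)*x**2/3 = 2*x**2/3)
(u(h(-2))*X(-5 - 1*2))*8 = ((-2)**2*(2*(-5 - 1*2)**2/3))*8 = (4*(2*(-5 - 2)**2/3))*8 = (4*((2/3)*(-7)**2))*8 = (4*((2/3)*49))*8 = (4*(98/3))*8 = (392/3)*8 = 3136/3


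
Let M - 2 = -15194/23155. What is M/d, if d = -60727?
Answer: -31116/1406133685 ≈ -2.2129e-5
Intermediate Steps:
M = 31116/23155 (M = 2 - 15194/23155 = 31116/23155 ≈ 1.3438)
M/d = (31116/23155)/(-60727) = (31116/23155)*(-1/60727) = -31116/1406133685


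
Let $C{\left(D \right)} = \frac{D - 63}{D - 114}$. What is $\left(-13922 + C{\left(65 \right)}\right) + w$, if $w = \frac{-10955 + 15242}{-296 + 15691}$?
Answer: $- \frac{10501951037}{754355} \approx -13922.0$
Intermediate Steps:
$C{\left(D \right)} = \frac{-63 + D}{-114 + D}$
$w = \frac{4287}{15395} \approx 0.27847$
$\left(-13922 + C{\left(65 \right)}\right) + w = \left(-13922 + \frac{-63 + 65}{-114 + 65}\right) + \frac{4287}{15395} = \left(-13922 + \frac{1}{-49} \cdot 2\right) + \frac{4287}{15395} = \left(-13922 - \frac{2}{49}\right) + \frac{4287}{15395} = - \frac{682180}{49} + \frac{4287}{15395} = - \frac{10501951037}{754355}$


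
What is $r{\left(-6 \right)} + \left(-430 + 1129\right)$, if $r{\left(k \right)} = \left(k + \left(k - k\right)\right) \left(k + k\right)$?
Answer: $771$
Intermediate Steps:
$r{\left(k \right)} = 2 k^{2}$ ($r{\left(k \right)} = \left(k + 0\right) 2 k = k 2 k = 2 k^{2}$)
$r{\left(-6 \right)} + \left(-430 + 1129\right) = 2 \left(-6\right)^{2} + \left(-430 + 1129\right) = 2 \cdot 36 + 699 = 72 + 699 = 771$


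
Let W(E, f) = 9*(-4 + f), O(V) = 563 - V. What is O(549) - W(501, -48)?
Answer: 482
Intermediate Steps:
W(E, f) = -36 + 9*f
O(549) - W(501, -48) = (563 - 1*549) - (-36 + 9*(-48)) = (563 - 549) - (-36 - 432) = 14 - 1*(-468) = 14 + 468 = 482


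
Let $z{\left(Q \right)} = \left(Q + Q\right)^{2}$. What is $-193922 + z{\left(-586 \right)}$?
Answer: $1179662$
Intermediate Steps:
$z{\left(Q \right)} = 4 Q^{2}$ ($z{\left(Q \right)} = \left(2 Q\right)^{2} = 4 Q^{2}$)
$-193922 + z{\left(-586 \right)} = -193922 + 4 \left(-586\right)^{2} = -193922 + 4 \cdot 343396 = -193922 + 1373584 = 1179662$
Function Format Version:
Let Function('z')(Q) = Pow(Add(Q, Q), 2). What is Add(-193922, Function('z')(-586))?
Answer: 1179662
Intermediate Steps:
Function('z')(Q) = Mul(4, Pow(Q, 2)) (Function('z')(Q) = Pow(Mul(2, Q), 2) = Mul(4, Pow(Q, 2)))
Add(-193922, Function('z')(-586)) = Add(-193922, Mul(4, Pow(-586, 2))) = Add(-193922, Mul(4, 343396)) = Add(-193922, 1373584) = 1179662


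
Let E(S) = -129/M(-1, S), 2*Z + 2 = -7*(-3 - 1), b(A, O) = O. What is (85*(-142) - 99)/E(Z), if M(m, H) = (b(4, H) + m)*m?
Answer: -1132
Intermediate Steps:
M(m, H) = m*(H + m) (M(m, H) = (H + m)*m = m*(H + m))
Z = 13 (Z = -1 + (-7*(-3 - 1))/2 = -1 + (-7*(-4))/2 = -1 + (½)*28 = -1 + 14 = 13)
E(S) = -129/(1 - S) (E(S) = -129*(-1/(S - 1)) = -129*(-1/(-1 + S)) = -129/(1 - S))
(85*(-142) - 99)/E(Z) = (85*(-142) - 99)/((129/(-1 + 13))) = (-12070 - 99)/((129/12)) = -12169/(129*(1/12)) = -12169/43/4 = -12169*4/43 = -1132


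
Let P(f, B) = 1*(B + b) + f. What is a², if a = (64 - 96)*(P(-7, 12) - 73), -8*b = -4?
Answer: 4665600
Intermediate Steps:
b = ½ (b = -⅛*(-4) = ½ ≈ 0.50000)
P(f, B) = ½ + B + f (P(f, B) = 1*(B + ½) + f = 1*(½ + B) + f = (½ + B) + f = ½ + B + f)
a = 2160 (a = (64 - 96)*((½ + 12 - 7) - 73) = -32*(11/2 - 73) = -32*(-135/2) = 2160)
a² = 2160² = 4665600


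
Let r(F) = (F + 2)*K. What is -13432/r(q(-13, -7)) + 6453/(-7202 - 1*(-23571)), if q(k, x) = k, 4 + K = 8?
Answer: 55038085/180059 ≈ 305.67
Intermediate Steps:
K = 4 (K = -4 + 8 = 4)
r(F) = 8 + 4*F (r(F) = (F + 2)*4 = (2 + F)*4 = 8 + 4*F)
-13432/r(q(-13, -7)) + 6453/(-7202 - 1*(-23571)) = -13432/(8 + 4*(-13)) + 6453/(-7202 - 1*(-23571)) = -13432/(8 - 52) + 6453/(-7202 + 23571) = -13432/(-44) + 6453/16369 = -13432*(-1/44) + 6453*(1/16369) = 3358/11 + 6453/16369 = 55038085/180059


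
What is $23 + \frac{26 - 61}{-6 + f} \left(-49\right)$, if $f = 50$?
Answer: $\frac{2727}{44} \approx 61.977$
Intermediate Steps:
$23 + \frac{26 - 61}{-6 + f} \left(-49\right) = 23 + \frac{26 - 61}{-6 + 50} \left(-49\right) = 23 + - \frac{35}{44} \left(-49\right) = 23 + \left(-35\right) \frac{1}{44} \left(-49\right) = 23 - - \frac{1715}{44} = 23 + \frac{1715}{44} = \frac{2727}{44}$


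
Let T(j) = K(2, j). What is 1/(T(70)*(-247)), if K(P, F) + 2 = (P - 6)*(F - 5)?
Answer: 1/64714 ≈ 1.5453e-5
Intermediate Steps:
K(P, F) = -2 + (-6 + P)*(-5 + F) (K(P, F) = -2 + (P - 6)*(F - 5) = -2 + (-6 + P)*(-5 + F))
T(j) = 18 - 4*j (T(j) = 28 - 6*j - 5*2 + j*2 = 28 - 6*j - 10 + 2*j = 18 - 4*j)
1/(T(70)*(-247)) = 1/((18 - 4*70)*(-247)) = 1/((18 - 280)*(-247)) = 1/(-262*(-247)) = 1/64714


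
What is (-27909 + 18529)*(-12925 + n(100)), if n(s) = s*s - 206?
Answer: 29368780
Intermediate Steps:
n(s) = -206 + s² (n(s) = s² - 206 = -206 + s²)
(-27909 + 18529)*(-12925 + n(100)) = (-27909 + 18529)*(-12925 + (-206 + 100²)) = -9380*(-12925 + (-206 + 10000)) = -9380*(-12925 + 9794) = -9380*(-3131) = 29368780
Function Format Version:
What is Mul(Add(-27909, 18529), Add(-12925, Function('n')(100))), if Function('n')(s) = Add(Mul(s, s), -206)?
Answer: 29368780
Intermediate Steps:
Function('n')(s) = Add(-206, Pow(s, 2)) (Function('n')(s) = Add(Pow(s, 2), -206) = Add(-206, Pow(s, 2)))
Mul(Add(-27909, 18529), Add(-12925, Function('n')(100))) = Mul(Add(-27909, 18529), Add(-12925, Add(-206, Pow(100, 2)))) = Mul(-9380, Add(-12925, Add(-206, 10000))) = Mul(-9380, Add(-12925, 9794)) = Mul(-9380, -3131) = 29368780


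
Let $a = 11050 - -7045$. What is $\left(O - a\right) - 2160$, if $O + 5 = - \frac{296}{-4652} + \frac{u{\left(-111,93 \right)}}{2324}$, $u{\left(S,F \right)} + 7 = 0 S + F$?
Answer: $- \frac{27379349563}{1351406} \approx -20260.0$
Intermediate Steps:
$a = 18095$ ($a = 11050 + 7045 = 18095$)
$u{\left(S,F \right)} = -7 + F$ ($u{\left(S,F \right)} = -7 + \left(0 S + F\right) = -7 + \left(0 + F\right) = -7 + F$)
$O = - \frac{6621033}{1351406}$ ($O = -5 + \left(- \frac{296}{-4652} + \frac{-7 + 93}{2324}\right) = -5 + \left(\left(-296\right) \left(- \frac{1}{4652}\right) + 86 \cdot \frac{1}{2324}\right) = -5 + \left(\frac{74}{1163} + \frac{43}{1162}\right) = -5 + \frac{135997}{1351406} = - \frac{6621033}{1351406} \approx -4.8994$)
$\left(O - a\right) - 2160 = \left(- \frac{6621033}{1351406} - 18095\right) - 2160 = - \frac{24460312603}{1351406} - 2160 = - \frac{27379349563}{1351406}$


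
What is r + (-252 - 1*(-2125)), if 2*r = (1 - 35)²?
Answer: 2451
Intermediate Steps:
r = 578 (r = (1 - 35)²/2 = (½)*(-34)² = (½)*1156 = 578)
r + (-252 - 1*(-2125)) = 578 + (-252 - 1*(-2125)) = 578 + (-252 + 2125) = 578 + 1873 = 2451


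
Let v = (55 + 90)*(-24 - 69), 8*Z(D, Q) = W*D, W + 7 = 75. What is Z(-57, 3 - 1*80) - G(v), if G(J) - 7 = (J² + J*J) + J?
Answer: -727354913/2 ≈ -3.6368e+8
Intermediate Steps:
W = 68 (W = -7 + 75 = 68)
Z(D, Q) = 17*D/2 (Z(D, Q) = (68*D)/8 = 17*D/2)
v = -13485 (v = 145*(-93) = -13485)
G(J) = 7 + J + 2*J² (G(J) = 7 + ((J² + J*J) + J) = 7 + ((J² + J²) + J) = 7 + (2*J² + J) = 7 + (J + 2*J²) = 7 + J + 2*J²)
Z(-57, 3 - 1*80) - G(v) = (17/2)*(-57) - (7 - 13485 + 2*(-13485)²) = -969/2 - (7 - 13485 + 2*181845225) = -969/2 - (7 - 13485 + 363690450) = -969/2 - 1*363676972 = -969/2 - 363676972 = -727354913/2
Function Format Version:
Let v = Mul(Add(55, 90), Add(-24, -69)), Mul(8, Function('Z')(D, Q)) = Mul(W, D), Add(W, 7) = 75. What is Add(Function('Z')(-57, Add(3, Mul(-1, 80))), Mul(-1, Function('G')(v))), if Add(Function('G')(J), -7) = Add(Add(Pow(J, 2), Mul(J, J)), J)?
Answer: Rational(-727354913, 2) ≈ -3.6368e+8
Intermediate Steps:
W = 68 (W = Add(-7, 75) = 68)
Function('Z')(D, Q) = Mul(Rational(17, 2), D) (Function('Z')(D, Q) = Mul(Rational(1, 8), Mul(68, D)) = Mul(Rational(17, 2), D))
v = -13485 (v = Mul(145, -93) = -13485)
Function('G')(J) = Add(7, J, Mul(2, Pow(J, 2))) (Function('G')(J) = Add(7, Add(Add(Pow(J, 2), Mul(J, J)), J)) = Add(7, Add(Add(Pow(J, 2), Pow(J, 2)), J)) = Add(7, Add(Mul(2, Pow(J, 2)), J)) = Add(7, Add(J, Mul(2, Pow(J, 2)))) = Add(7, J, Mul(2, Pow(J, 2))))
Add(Function('Z')(-57, Add(3, Mul(-1, 80))), Mul(-1, Function('G')(v))) = Add(Mul(Rational(17, 2), -57), Mul(-1, Add(7, -13485, Mul(2, Pow(-13485, 2))))) = Add(Rational(-969, 2), Mul(-1, Add(7, -13485, Mul(2, 181845225)))) = Add(Rational(-969, 2), Mul(-1, Add(7, -13485, 363690450))) = Add(Rational(-969, 2), Mul(-1, 363676972)) = Add(Rational(-969, 2), -363676972) = Rational(-727354913, 2)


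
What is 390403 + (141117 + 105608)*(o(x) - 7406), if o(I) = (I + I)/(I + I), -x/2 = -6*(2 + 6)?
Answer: -1826608222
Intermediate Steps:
x = 96 (x = -(-12)*(2 + 6) = -(-12)*8 = -2*(-48) = 96)
o(I) = 1 (o(I) = (2*I)/((2*I)) = (2*I)*(1/(2*I)) = 1)
390403 + (141117 + 105608)*(o(x) - 7406) = 390403 + (141117 + 105608)*(1 - 7406) = 390403 + 246725*(-7405) = 390403 - 1826998625 = -1826608222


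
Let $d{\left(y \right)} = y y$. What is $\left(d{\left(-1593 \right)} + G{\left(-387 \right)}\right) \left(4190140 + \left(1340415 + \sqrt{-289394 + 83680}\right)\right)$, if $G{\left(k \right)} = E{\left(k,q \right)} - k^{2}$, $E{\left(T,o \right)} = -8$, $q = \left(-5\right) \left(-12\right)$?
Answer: $13206257428960 + 2387872 i \sqrt{205714} \approx 1.3206 \cdot 10^{13} + 1.083 \cdot 10^{9} i$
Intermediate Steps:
$q = 60$
$d{\left(y \right)} = y^{2}$
$G{\left(k \right)} = -8 - k^{2}$
$\left(d{\left(-1593 \right)} + G{\left(-387 \right)}\right) \left(4190140 + \left(1340415 + \sqrt{-289394 + 83680}\right)\right) = \left(\left(-1593\right)^{2} - 149777\right) \left(4190140 + \left(1340415 + \sqrt{-289394 + 83680}\right)\right) = \left(2537649 - 149777\right) \left(4190140 + \left(1340415 + \sqrt{-205714}\right)\right) = \left(2537649 - 149777\right) \left(4190140 + \left(1340415 + i \sqrt{205714}\right)\right) = \left(2537649 - 149777\right) \left(5530555 + i \sqrt{205714}\right) = 2387872 \left(5530555 + i \sqrt{205714}\right) = 13206257428960 + 2387872 i \sqrt{205714}$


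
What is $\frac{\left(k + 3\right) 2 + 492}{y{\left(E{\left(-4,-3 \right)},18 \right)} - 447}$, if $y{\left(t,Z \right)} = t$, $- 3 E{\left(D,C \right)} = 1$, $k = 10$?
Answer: $- \frac{777}{671} \approx -1.158$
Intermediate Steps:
$E{\left(D,C \right)} = - \frac{1}{3}$ ($E{\left(D,C \right)} = \left(- \frac{1}{3}\right) 1 = - \frac{1}{3}$)
$\frac{\left(k + 3\right) 2 + 492}{y{\left(E{\left(-4,-3 \right)},18 \right)} - 447} = \frac{\left(10 + 3\right) 2 + 492}{- \frac{1}{3} - 447} = \frac{13 \cdot 2 + 492}{- \frac{1342}{3}} = \left(26 + 492\right) \left(- \frac{3}{1342}\right) = 518 \left(- \frac{3}{1342}\right) = - \frac{777}{671}$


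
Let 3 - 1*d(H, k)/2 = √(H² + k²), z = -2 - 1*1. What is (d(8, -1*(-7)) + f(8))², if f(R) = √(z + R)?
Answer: (6 + √5 - 2*√113)² ≈ 169.63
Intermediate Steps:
z = -3 (z = -2 - 1 = -3)
f(R) = √(-3 + R)
d(H, k) = 6 - 2*√(H² + k²)
(d(8, -1*(-7)) + f(8))² = ((6 - 2*√(8² + (-1*(-7))²)) + √(-3 + 8))² = ((6 - 2*√(64 + 7²)) + √5)² = ((6 - 2*√(64 + 49)) + √5)² = ((6 - 2*√113) + √5)² = (6 + √5 - 2*√113)²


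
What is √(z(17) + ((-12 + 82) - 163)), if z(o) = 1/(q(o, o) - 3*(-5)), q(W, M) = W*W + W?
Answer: 2*I*√2395623/321 ≈ 9.6435*I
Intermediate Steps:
q(W, M) = W + W² (q(W, M) = W² + W = W + W²)
z(o) = 1/(15 + o*(1 + o)) (z(o) = 1/(o*(1 + o) - 3*(-5)) = 1/(o*(1 + o) + 15) = 1/(15 + o*(1 + o)))
√(z(17) + ((-12 + 82) - 163)) = √(1/(15 + 17*(1 + 17)) + ((-12 + 82) - 163)) = √(1/(15 + 17*18) + (70 - 163)) = √(1/(15 + 306) - 93) = √(1/321 - 93) = √(-29852/321) = 2*I*√2395623/321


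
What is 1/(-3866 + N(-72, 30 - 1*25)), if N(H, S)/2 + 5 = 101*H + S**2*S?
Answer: -1/18170 ≈ -5.5036e-5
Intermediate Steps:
N(H, S) = -10 + 2*S**3 + 202*H (N(H, S) = -10 + 2*(101*H + S**2*S) = -10 + 2*(101*H + S**3) = -10 + 2*(S**3 + 101*H) = -10 + (2*S**3 + 202*H) = -10 + 2*S**3 + 202*H)
1/(-3866 + N(-72, 30 - 1*25)) = 1/(-3866 + (-10 + 2*(30 - 1*25)**3 + 202*(-72))) = 1/(-3866 + (-10 + 2*(30 - 25)**3 - 14544)) = 1/(-3866 + (-10 + 2*5**3 - 14544)) = 1/(-3866 + (-10 + 2*125 - 14544)) = 1/(-3866 + (-10 + 250 - 14544)) = 1/(-3866 - 14304) = 1/(-18170) = -1/18170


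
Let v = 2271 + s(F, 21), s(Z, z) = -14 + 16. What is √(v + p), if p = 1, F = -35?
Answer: √2274 ≈ 47.686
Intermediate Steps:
s(Z, z) = 2
v = 2273 (v = 2271 + 2 = 2273)
√(v + p) = √(2273 + 1) = √2274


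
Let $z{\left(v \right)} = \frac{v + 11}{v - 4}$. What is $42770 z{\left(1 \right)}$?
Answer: $-171080$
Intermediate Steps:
$z{\left(v \right)} = \frac{11 + v}{-4 + v}$
$42770 z{\left(1 \right)} = 42770 \frac{11 + 1}{-4 + 1} = 42770 \frac{1}{-3} \cdot 12 = 42770 \left(\left(- \frac{1}{3}\right) 12\right) = 42770 \left(-4\right) = -171080$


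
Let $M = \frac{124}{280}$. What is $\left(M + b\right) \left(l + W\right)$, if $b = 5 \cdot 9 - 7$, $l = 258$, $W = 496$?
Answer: $\frac{1014507}{35} \approx 28986.0$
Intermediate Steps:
$M = \frac{31}{70}$ ($M = 124 \cdot \frac{1}{280} = \frac{31}{70} \approx 0.44286$)
$b = 38$ ($b = 45 - 7 = 38$)
$\left(M + b\right) \left(l + W\right) = \left(\frac{31}{70} + 38\right) \left(258 + 496\right) = \frac{2691}{70} \cdot 754 = \frac{1014507}{35}$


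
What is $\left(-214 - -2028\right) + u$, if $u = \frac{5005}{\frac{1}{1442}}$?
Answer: $7219024$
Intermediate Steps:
$u = 7217210$ ($u = 5005 \frac{1}{\frac{1}{1442}} = 5005 \cdot 1442 = 7217210$)
$\left(-214 - -2028\right) + u = \left(-214 - -2028\right) + 7217210 = \left(-214 + 2028\right) + 7217210 = 1814 + 7217210 = 7219024$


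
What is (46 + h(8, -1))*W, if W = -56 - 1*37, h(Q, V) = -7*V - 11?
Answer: -3906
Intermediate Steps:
h(Q, V) = -11 - 7*V
W = -93 (W = -56 - 37 = -93)
(46 + h(8, -1))*W = (46 + (-11 - 7*(-1)))*(-93) = (46 + (-11 + 7))*(-93) = (46 - 4)*(-93) = 42*(-93) = -3906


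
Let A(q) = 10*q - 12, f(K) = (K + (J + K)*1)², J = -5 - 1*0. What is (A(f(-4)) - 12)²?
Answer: 2775556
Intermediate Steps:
J = -5 (J = -5 + 0 = -5)
f(K) = (-5 + 2*K)² (f(K) = (K + (-5 + K)*1)² = (K + (-5 + K))² = (-5 + 2*K)²)
A(q) = -12 + 10*q
(A(f(-4)) - 12)² = ((-12 + 10*(-5 + 2*(-4))²) - 12)² = ((-12 + 10*(-5 - 8)²) - 12)² = ((-12 + 10*(-13)²) - 12)² = ((-12 + 10*169) - 12)² = ((-12 + 1690) - 12)² = (1678 - 12)² = 1666² = 2775556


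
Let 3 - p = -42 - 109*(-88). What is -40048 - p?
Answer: -30501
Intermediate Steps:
p = -9547 (p = 3 - (-42 - 109*(-88)) = 3 - (-42 + 9592) = 3 - 1*9550 = 3 - 9550 = -9547)
-40048 - p = -40048 - 1*(-9547) = -40048 + 9547 = -30501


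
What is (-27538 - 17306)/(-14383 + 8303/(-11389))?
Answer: 85121386/27302715 ≈ 3.1177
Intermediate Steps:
(-27538 - 17306)/(-14383 + 8303/(-11389)) = -44844/(-14383 + 8303*(-1/11389)) = -44844/(-14383 - 8303/11389) = -44844/(-163816290/11389) = -44844*(-11389/163816290) = 85121386/27302715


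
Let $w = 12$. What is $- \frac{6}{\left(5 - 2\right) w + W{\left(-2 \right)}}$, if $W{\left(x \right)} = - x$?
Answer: $- \frac{3}{19} \approx -0.15789$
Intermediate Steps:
$- \frac{6}{\left(5 - 2\right) w + W{\left(-2 \right)}} = - \frac{6}{\left(5 - 2\right) 12 - -2} = - \frac{6}{3 \cdot 12 + 2} = - \frac{6}{36 + 2} = - \frac{6}{38} = \left(-6\right) \frac{1}{38} = - \frac{3}{19}$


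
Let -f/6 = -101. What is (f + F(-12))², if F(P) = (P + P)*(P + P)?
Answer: 1397124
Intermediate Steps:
f = 606 (f = -6*(-101) = 606)
F(P) = 4*P² (F(P) = (2*P)*(2*P) = 4*P²)
(f + F(-12))² = (606 + 4*(-12)²)² = (606 + 4*144)² = (606 + 576)² = 1182² = 1397124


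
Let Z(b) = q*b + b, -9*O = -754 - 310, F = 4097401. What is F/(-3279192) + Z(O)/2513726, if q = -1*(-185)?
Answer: -243515147147/196261671176 ≈ -1.2408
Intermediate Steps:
q = 185
O = 1064/9 (O = -(-754 - 310)/9 = -⅑*(-1064) = 1064/9 ≈ 118.22)
Z(b) = 186*b (Z(b) = 185*b + b = 186*b)
F/(-3279192) + Z(O)/2513726 = 4097401/(-3279192) + (186*(1064/9))/2513726 = 4097401*(-1/3279192) + (65968/3)*(1/2513726) = -585343/468456 + 32984/3770589 = -243515147147/196261671176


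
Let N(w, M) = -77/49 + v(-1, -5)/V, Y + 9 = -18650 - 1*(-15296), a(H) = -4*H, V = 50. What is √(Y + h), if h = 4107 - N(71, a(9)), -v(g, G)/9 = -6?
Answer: √912002/35 ≈ 27.285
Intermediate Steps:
v(g, G) = 54 (v(g, G) = -9*(-6) = 54)
Y = -3363 (Y = -9 + (-18650 - 1*(-15296)) = -9 + (-18650 + 15296) = -9 - 3354 = -3363)
N(w, M) = -86/175 (N(w, M) = -77/49 + 54/50 = -77*1/49 + 54*(1/50) = -11/7 + 27/25 = -86/175)
h = 718811/175 (h = 4107 - 1*(-86/175) = 4107 + 86/175 = 718811/175 ≈ 4107.5)
√(Y + h) = √(-3363 + 718811/175) = √(130286/175) = √912002/35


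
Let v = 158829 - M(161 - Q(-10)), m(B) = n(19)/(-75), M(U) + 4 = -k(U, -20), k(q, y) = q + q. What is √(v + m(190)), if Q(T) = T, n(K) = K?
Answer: √35814318/15 ≈ 398.97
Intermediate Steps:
k(q, y) = 2*q
M(U) = -4 - 2*U
m(B) = -19/75 (m(B) = 19/(-75) = 19*(-1/75) = -19/75)
v = 159175 (v = 158829 - (-4 - 2*(161 - 1*(-10))) = 158829 - (-4 - 2*(161 + 10)) = 158829 - (-4 - 2*171) = 158829 - (-4 - 342) = 158829 - 1*(-346) = 158829 + 346 = 159175)
√(v + m(190)) = √(159175 - 19/75) = √(11938106/75) = √35814318/15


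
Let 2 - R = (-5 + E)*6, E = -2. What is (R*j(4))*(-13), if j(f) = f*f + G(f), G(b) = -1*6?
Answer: -5720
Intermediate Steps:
G(b) = -6
j(f) = -6 + f² (j(f) = f*f - 6 = f² - 6 = -6 + f²)
R = 44 (R = 2 - (-5 - 2)*6 = 2 - (-7)*6 = 2 - 1*(-42) = 2 + 42 = 44)
(R*j(4))*(-13) = (44*(-6 + 4²))*(-13) = (44*(-6 + 16))*(-13) = (44*10)*(-13) = 440*(-13) = -5720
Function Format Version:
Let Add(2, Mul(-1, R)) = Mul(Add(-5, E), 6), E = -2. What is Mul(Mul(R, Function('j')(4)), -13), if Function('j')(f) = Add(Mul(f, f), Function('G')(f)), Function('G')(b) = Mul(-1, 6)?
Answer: -5720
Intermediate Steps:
Function('G')(b) = -6
Function('j')(f) = Add(-6, Pow(f, 2)) (Function('j')(f) = Add(Mul(f, f), -6) = Add(Pow(f, 2), -6) = Add(-6, Pow(f, 2)))
R = 44 (R = Add(2, Mul(-1, Mul(Add(-5, -2), 6))) = Add(2, Mul(-1, Mul(-7, 6))) = Add(2, Mul(-1, -42)) = Add(2, 42) = 44)
Mul(Mul(R, Function('j')(4)), -13) = Mul(Mul(44, Add(-6, Pow(4, 2))), -13) = Mul(Mul(44, Add(-6, 16)), -13) = Mul(Mul(44, 10), -13) = Mul(440, -13) = -5720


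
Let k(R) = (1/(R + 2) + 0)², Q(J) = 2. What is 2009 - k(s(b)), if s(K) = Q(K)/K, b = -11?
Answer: 803479/400 ≈ 2008.7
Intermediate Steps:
s(K) = 2/K
k(R) = (2 + R)⁻² (k(R) = (1/(2 + R) + 0)² = (1/(2 + R))² = (2 + R)⁻²)
2009 - k(s(b)) = 2009 - 1/(2 + 2/(-11))² = 2009 - 1/(2 + 2*(-1/11))² = 2009 - 1/(2 - 2/11)² = 2009 - 1/(20/11)² = 2009 - 1*121/400 = 2009 - 121/400 = 803479/400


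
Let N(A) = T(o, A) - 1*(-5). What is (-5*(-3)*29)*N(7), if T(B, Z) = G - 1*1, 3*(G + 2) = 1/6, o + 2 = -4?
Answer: 5365/6 ≈ 894.17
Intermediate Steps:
o = -6 (o = -2 - 4 = -6)
G = -35/18 (G = -2 + (1/6)/3 = -2 + (1*(⅙))/3 = -2 + (⅓)*(⅙) = -2 + 1/18 = -35/18 ≈ -1.9444)
T(B, Z) = -53/18 (T(B, Z) = -35/18 - 1*1 = -35/18 - 1 = -53/18)
N(A) = 37/18 (N(A) = -53/18 - 1*(-5) = -53/18 + 5 = 37/18)
(-5*(-3)*29)*N(7) = (-5*(-3)*29)*(37/18) = (15*29)*(37/18) = 435*(37/18) = 5365/6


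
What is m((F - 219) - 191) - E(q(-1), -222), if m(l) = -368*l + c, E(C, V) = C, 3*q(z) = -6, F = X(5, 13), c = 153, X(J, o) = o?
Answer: 146251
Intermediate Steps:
F = 13
q(z) = -2 (q(z) = (1/3)*(-6) = -2)
m(l) = 153 - 368*l (m(l) = -368*l + 153 = 153 - 368*l)
m((F - 219) - 191) - E(q(-1), -222) = (153 - 368*((13 - 219) - 191)) - 1*(-2) = (153 - 368*(-206 - 191)) + 2 = (153 - 368*(-397)) + 2 = (153 + 146096) + 2 = 146249 + 2 = 146251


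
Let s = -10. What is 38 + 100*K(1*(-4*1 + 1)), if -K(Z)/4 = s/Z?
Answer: -3886/3 ≈ -1295.3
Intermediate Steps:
K(Z) = 40/Z (K(Z) = -(-40)/Z = 40/Z)
38 + 100*K(1*(-4*1 + 1)) = 38 + 100*(40/((1*(-4*1 + 1)))) = 38 + 100*(40/((1*(-4 + 1)))) = 38 + 100*(40/((1*(-3)))) = 38 + 100*(40/(-3)) = 38 + 100*(40*(-⅓)) = 38 + 100*(-40/3) = 38 - 4000/3 = -3886/3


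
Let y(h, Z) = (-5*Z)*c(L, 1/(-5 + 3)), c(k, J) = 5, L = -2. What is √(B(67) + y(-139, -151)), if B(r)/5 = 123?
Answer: √4390 ≈ 66.257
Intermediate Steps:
B(r) = 615 (B(r) = 5*123 = 615)
y(h, Z) = -25*Z (y(h, Z) = -5*Z*5 = -25*Z)
√(B(67) + y(-139, -151)) = √(615 - 25*(-151)) = √(615 + 3775) = √4390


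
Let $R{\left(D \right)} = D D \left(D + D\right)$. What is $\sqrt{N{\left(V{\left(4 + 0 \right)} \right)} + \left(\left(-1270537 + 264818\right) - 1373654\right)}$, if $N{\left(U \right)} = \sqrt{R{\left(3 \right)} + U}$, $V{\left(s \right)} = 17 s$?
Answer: $\sqrt{-2379373 + \sqrt{122}} \approx 1542.5 i$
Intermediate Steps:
$R{\left(D \right)} = 2 D^{3}$ ($R{\left(D \right)} = D^{2} \cdot 2 D = 2 D^{3}$)
$N{\left(U \right)} = \sqrt{54 + U}$ ($N{\left(U \right)} = \sqrt{2 \cdot 3^{3} + U} = \sqrt{2 \cdot 27 + U} = \sqrt{54 + U}$)
$\sqrt{N{\left(V{\left(4 + 0 \right)} \right)} + \left(\left(-1270537 + 264818\right) - 1373654\right)} = \sqrt{\sqrt{54 + 17 \left(4 + 0\right)} + \left(\left(-1270537 + 264818\right) - 1373654\right)} = \sqrt{\sqrt{54 + 17 \cdot 4} - 2379373} = \sqrt{\sqrt{54 + 68} - 2379373} = \sqrt{\sqrt{122} - 2379373} = \sqrt{-2379373 + \sqrt{122}}$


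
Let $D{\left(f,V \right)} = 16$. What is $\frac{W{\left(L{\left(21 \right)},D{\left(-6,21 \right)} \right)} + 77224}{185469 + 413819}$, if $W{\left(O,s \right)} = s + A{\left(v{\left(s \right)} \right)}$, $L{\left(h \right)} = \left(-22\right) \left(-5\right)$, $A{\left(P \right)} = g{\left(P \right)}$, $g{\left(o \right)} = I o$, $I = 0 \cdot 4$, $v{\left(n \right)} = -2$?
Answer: $\frac{9655}{74911} \approx 0.12889$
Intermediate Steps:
$I = 0$
$g{\left(o \right)} = 0$ ($g{\left(o \right)} = 0 o = 0$)
$A{\left(P \right)} = 0$
$L{\left(h \right)} = 110$
$W{\left(O,s \right)} = s$ ($W{\left(O,s \right)} = s + 0 = s$)
$\frac{W{\left(L{\left(21 \right)},D{\left(-6,21 \right)} \right)} + 77224}{185469 + 413819} = \frac{16 + 77224}{185469 + 413819} = \frac{77240}{599288} = 77240 \cdot \frac{1}{599288} = \frac{9655}{74911}$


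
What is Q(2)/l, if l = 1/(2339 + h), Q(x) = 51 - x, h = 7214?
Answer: 468097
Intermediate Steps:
l = 1/9553 (l = 1/(2339 + 7214) = 1/9553 ≈ 0.00010468)
Q(2)/l = (51 - 1*2)/(1/9553) = (51 - 2)*9553 = 49*9553 = 468097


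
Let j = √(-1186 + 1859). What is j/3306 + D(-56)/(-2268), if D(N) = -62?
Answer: 31/1134 + √673/3306 ≈ 0.035184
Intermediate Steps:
j = √673 ≈ 25.942
j/3306 + D(-56)/(-2268) = √673/3306 - 62/(-2268) = √673*(1/3306) - 62*(-1/2268) = √673/3306 + 31/1134 = 31/1134 + √673/3306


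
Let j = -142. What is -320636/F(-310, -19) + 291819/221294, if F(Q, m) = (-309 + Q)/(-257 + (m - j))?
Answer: -9507765643895/136980986 ≈ -69409.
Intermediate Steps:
F(Q, m) = (-309 + Q)/(-115 + m) (F(Q, m) = (-309 + Q)/(-257 + (m - 1*(-142))) = (-309 + Q)/(-257 + (m + 142)) = (-309 + Q)/(-257 + (142 + m)) = (-309 + Q)/(-115 + m))
-320636/F(-310, -19) + 291819/221294 = -320636*(-115 - 19)/(-309 - 310) + 291819/221294 = -320636/(-619/(-134)) + 291819*(1/221294) = -320636/((-1/134*(-619))) + 291819/221294 = -320636/619/134 + 291819/221294 = -320636*134/619 + 291819/221294 = -42965224/619 + 291819/221294 = -9507765643895/136980986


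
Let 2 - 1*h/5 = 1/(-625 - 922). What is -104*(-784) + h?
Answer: 126151667/1547 ≈ 81546.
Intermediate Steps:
h = 15475/1547 (h = 10 - 5/(-625 - 922) = 10 - 5/(-1547) = 10 - 5*(-1/1547) = 10 + 5/1547 = 15475/1547 ≈ 10.003)
-104*(-784) + h = -104*(-784) + 15475/1547 = 81536 + 15475/1547 = 126151667/1547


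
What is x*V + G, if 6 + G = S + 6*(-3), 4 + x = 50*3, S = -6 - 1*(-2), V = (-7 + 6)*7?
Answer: -1050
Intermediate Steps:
V = -7 (V = -1*7 = -7)
S = -4 (S = -6 + 2 = -4)
x = 146 (x = -4 + 50*3 = -4 + 150 = 146)
G = -28 (G = -6 + (-4 + 6*(-3)) = -6 + (-4 - 18) = -6 - 22 = -28)
x*V + G = 146*(-7) - 28 = -1022 - 28 = -1050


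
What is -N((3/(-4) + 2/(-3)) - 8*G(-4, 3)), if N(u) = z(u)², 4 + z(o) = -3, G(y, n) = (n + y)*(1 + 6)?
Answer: -49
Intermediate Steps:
G(y, n) = 7*n + 7*y (G(y, n) = (n + y)*7 = 7*n + 7*y)
z(o) = -7 (z(o) = -4 - 3 = -7)
N(u) = 49 (N(u) = (-7)² = 49)
-N((3/(-4) + 2/(-3)) - 8*G(-4, 3)) = -1*49 = -49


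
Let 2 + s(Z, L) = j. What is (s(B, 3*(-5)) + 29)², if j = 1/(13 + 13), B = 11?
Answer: 494209/676 ≈ 731.08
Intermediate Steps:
j = 1/26 ≈ 0.038462
s(Z, L) = -51/26 (s(Z, L) = -2 + 1/26 = -51/26)
(s(B, 3*(-5)) + 29)² = (-51/26 + 29)² = (703/26)² = 494209/676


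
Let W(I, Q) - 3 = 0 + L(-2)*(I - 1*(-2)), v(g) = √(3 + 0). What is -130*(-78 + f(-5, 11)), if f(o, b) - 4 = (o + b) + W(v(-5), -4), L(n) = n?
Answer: 8970 + 260*√3 ≈ 9420.3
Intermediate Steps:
v(g) = √3
W(I, Q) = -1 - 2*I (W(I, Q) = 3 + (0 - 2*(I - 1*(-2))) = 3 + (0 - 2*(I + 2)) = 3 + (0 - 2*(2 + I)) = 3 + (0 + (-4 - 2*I)) = 3 + (-4 - 2*I) = -1 - 2*I)
f(o, b) = 3 + b + o - 2*√3 (f(o, b) = 4 + ((o + b) + (-1 - 2*√3)) = 4 + ((b + o) + (-1 - 2*√3)) = 4 + (-1 + b + o - 2*√3) = 3 + b + o - 2*√3)
-130*(-78 + f(-5, 11)) = -130*(-78 + (3 + 11 - 5 - 2*√3)) = -130*(-78 + (9 - 2*√3)) = -130*(-69 - 2*√3) = 8970 + 260*√3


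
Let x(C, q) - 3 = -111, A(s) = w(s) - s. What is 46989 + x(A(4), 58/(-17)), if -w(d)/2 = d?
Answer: 46881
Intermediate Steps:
w(d) = -2*d
A(s) = -3*s (A(s) = -2*s - s = -3*s)
x(C, q) = -108 (x(C, q) = 3 - 111 = -108)
46989 + x(A(4), 58/(-17)) = 46989 - 108 = 46881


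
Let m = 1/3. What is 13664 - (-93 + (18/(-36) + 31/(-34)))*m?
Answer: 232823/17 ≈ 13695.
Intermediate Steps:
m = ⅓ ≈ 0.33333
13664 - (-93 + (18/(-36) + 31/(-34)))*m = 13664 - (-93 + (18/(-36) + 31/(-34)))/3 = 13664 - (-93 + (18*(-1/36) + 31*(-1/34)))/3 = 13664 - (-93 + (-½ - 31/34))/3 = 13664 - (-93 - 24/17)/3 = 13664 - (-1605)/(17*3) = 13664 - 1*(-535/17) = 13664 + 535/17 = 232823/17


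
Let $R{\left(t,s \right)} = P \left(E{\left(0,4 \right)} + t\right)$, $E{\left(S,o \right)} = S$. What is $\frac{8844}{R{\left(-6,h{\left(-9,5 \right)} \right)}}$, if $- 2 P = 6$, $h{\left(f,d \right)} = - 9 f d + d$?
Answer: $\frac{1474}{3} \approx 491.33$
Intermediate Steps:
$h{\left(f,d \right)} = d - 9 d f$ ($h{\left(f,d \right)} = - 9 d f + d = d - 9 d f$)
$P = -3$ ($P = \left(- \frac{1}{2}\right) 6 = -3$)
$R{\left(t,s \right)} = - 3 t$ ($R{\left(t,s \right)} = - 3 \left(0 + t\right) = - 3 t$)
$\frac{8844}{R{\left(-6,h{\left(-9,5 \right)} \right)}} = \frac{8844}{\left(-3\right) \left(-6\right)} = \frac{8844}{18} = 8844 \cdot \frac{1}{18} = \frac{1474}{3}$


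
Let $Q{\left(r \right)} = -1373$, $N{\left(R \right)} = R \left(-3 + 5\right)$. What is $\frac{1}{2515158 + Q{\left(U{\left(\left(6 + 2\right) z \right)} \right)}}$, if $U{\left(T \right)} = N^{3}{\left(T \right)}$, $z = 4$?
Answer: $\frac{1}{2513785} \approx 3.9781 \cdot 10^{-7}$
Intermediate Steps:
$N{\left(R \right)} = 2 R$ ($N{\left(R \right)} = R 2 = 2 R$)
$U{\left(T \right)} = 8 T^{3}$ ($U{\left(T \right)} = \left(2 T\right)^{3} = 8 T^{3}$)
$\frac{1}{2515158 + Q{\left(U{\left(\left(6 + 2\right) z \right)} \right)}} = \frac{1}{2515158 - 1373} = \frac{1}{2513785}$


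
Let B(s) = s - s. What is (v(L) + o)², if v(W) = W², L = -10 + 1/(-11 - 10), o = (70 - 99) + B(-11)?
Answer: 1006919824/194481 ≈ 5177.5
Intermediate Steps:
B(s) = 0
o = -29 (o = (70 - 99) + 0 = -29 + 0 = -29)
L = -211/21 (L = -10 + 1/(-21) = -10 - 1/21 = -211/21 ≈ -10.048)
(v(L) + o)² = ((-211/21)² - 29)² = (44521/441 - 29)² = (31732/441)² = 1006919824/194481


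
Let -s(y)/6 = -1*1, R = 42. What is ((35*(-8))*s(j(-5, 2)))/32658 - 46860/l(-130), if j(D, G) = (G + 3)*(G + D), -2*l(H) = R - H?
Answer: 127517450/234049 ≈ 544.83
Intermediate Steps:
l(H) = -21 + H/2 (l(H) = -(42 - H)/2 = -21 + H/2)
j(D, G) = (3 + G)*(D + G)
s(y) = 6 (s(y) = -(-6) = -6*(-1) = 6)
((35*(-8))*s(j(-5, 2)))/32658 - 46860/l(-130) = ((35*(-8))*6)/32658 - 46860/(-21 + (½)*(-130)) = -280*6*(1/32658) - 46860/(-21 - 65) = -1680*1/32658 - 46860/(-86) = -280/5443 - 46860*(-1/86) = -280/5443 + 23430/43 = 127517450/234049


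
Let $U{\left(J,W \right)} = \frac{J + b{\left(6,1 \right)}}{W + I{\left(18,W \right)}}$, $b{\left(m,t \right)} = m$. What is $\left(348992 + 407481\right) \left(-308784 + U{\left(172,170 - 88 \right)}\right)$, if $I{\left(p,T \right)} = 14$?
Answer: $- \frac{11212097097839}{48} \approx -2.3359 \cdot 10^{11}$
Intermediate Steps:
$U{\left(J,W \right)} = \frac{6 + J}{14 + W}$ ($U{\left(J,W \right)} = \frac{J + 6}{W + 14} = \frac{6 + J}{14 + W}$)
$\left(348992 + 407481\right) \left(-308784 + U{\left(172,170 - 88 \right)}\right) = \left(348992 + 407481\right) \left(-308784 + \frac{6 + 172}{14 + \left(170 - 88\right)}\right) = 756473 \left(-308784 + \frac{1}{14 + 82} \cdot 178\right) = 756473 \left(-308784 + \frac{1}{96} \cdot 178\right) = 756473 \left(-308784 + \frac{89}{48}\right) = 756473 \left(- \frac{14821543}{48}\right) = - \frac{11212097097839}{48}$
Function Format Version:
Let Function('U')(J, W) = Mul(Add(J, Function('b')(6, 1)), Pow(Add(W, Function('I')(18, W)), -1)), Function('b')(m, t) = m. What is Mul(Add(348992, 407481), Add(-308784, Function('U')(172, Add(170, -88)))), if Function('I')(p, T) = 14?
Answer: Rational(-11212097097839, 48) ≈ -2.3359e+11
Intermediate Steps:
Function('U')(J, W) = Mul(Pow(Add(14, W), -1), Add(6, J)) (Function('U')(J, W) = Mul(Add(J, 6), Pow(Add(W, 14), -1)) = Mul(Add(6, J), Pow(Add(14, W), -1)) = Mul(Pow(Add(14, W), -1), Add(6, J)))
Mul(Add(348992, 407481), Add(-308784, Function('U')(172, Add(170, -88)))) = Mul(Add(348992, 407481), Add(-308784, Mul(Pow(Add(14, Add(170, -88)), -1), Add(6, 172)))) = Mul(756473, Add(-308784, Mul(Pow(Add(14, 82), -1), 178))) = Mul(756473, Add(-308784, Mul(Pow(96, -1), 178))) = Mul(756473, Add(-308784, Mul(Rational(1, 96), 178))) = Mul(756473, Add(-308784, Rational(89, 48))) = Mul(756473, Rational(-14821543, 48)) = Rational(-11212097097839, 48)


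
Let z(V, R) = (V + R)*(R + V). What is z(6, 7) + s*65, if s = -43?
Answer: -2626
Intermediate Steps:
z(V, R) = (R + V)² (z(V, R) = (R + V)*(R + V) = (R + V)²)
z(6, 7) + s*65 = (7 + 6)² - 43*65 = 13² - 2795 = 169 - 2795 = -2626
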